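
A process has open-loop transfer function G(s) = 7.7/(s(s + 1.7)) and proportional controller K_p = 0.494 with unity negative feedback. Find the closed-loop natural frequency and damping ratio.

ω_n = 1.95 rad/s, ζ = 0.436

With unity feedback the closed-loop characteristic equation is s² + 1.7s + 0.494·7.7 = s² + 1.7s + 3.804 = 0.
So ω_n² = 3.804 ⇒ ω_n = 1.95 rad/s, and ζ = 1.7/(2ω_n) = 0.436.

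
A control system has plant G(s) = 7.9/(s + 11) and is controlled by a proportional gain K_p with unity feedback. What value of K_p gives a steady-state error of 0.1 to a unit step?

K_p = 12.5

Steady-state error for a unit step on this type-0 loop is 1/(1 + K_p·G(0)).
G(0) = 0.7182. Require 1/(1 + K_p·0.7182) = 0.1, so 1 + 0.7182·K_p = 10.
K_p = (10 − 1)/0.7182 = 12.5.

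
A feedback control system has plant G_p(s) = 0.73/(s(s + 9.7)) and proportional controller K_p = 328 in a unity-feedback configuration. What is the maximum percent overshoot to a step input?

The closed-loop denominator s² + 9.7s + 239.4 gives ω_n = √239.4 = 15.47 and ζ = 9.7/(2ω_n) = 0.3134.
%OS = 100·exp(−πζ/√(1−ζ²)) = 100·exp(−π·0.3134/√0.9018) = 35.5%.

35.5%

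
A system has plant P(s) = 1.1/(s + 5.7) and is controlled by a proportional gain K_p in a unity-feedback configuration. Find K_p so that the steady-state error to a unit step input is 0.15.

K_p = 29.4

Steady-state error for a unit step on this type-0 loop is 1/(1 + K_p·P(0)).
P(0) = 0.193. Require 1/(1 + K_p·0.193) = 0.15, so 1 + 0.193·K_p = 6.667.
K_p = (6.667 − 1)/0.193 = 29.4.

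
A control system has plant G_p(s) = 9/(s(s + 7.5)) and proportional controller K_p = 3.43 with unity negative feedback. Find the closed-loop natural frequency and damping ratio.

The closed-loop denominator is s(s+7.5) + 3.43·9 = s² + 7.5s + 30.87.
Matching s² + 2ζω_n s + ω_n²: ω_n = √30.87 = 5.556 rad/s and 2ζω_n = 7.5, so ζ = 7.5/(2·5.556) = 0.675.

ω_n = 5.56 rad/s, ζ = 0.675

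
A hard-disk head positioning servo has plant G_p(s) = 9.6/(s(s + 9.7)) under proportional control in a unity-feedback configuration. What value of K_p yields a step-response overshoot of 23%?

K_p = 13.6

From %OS = 100·exp(−πζ/√(1−ζ²)) = 23%, ζ = −ln(0.23)/√(π²+ln²(0.23)) = 0.4237.
Characteristic equation s² + 9.7s + 9.6K_p = 0 gives ζ = 9.7/(2√(9.6K_p)).
Setting ζ = 0.4237: √(9.6K_p) = 9.7/(2·0.4237) = 11.45, so K_p = 131/9.6 = 13.6.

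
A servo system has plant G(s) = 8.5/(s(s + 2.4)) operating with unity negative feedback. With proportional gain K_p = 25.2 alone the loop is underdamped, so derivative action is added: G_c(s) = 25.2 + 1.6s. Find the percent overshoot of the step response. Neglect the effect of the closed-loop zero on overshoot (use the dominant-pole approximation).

Forward path: (25.2 + 1.6s)·8.5/(s(s+2.4)). The closed-loop characteristic equation is s² + (2.4 + 8.5·1.6)s + 8.5·25.2 = 0.
That is s² + 16s + 214.2 = 0, so ω_n = 14.64 rad/s and ζ = 16/(2·14.64) = 0.5466.
%OS = 100·exp(−πζ/√(1−ζ²)) = 12.9%.

12.9%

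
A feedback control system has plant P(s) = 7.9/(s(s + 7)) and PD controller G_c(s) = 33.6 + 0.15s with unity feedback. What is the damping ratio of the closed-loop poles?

Forward path: (33.6 + 0.15s)·7.9/(s(s+7)). The closed-loop characteristic equation is s² + (7 + 7.9·0.15)s + 7.9·33.6 = 0.
That is s² + 8.185s + 265.4 = 0, so ω_n = 16.29 rad/s and ζ = 8.185/(2·16.29) = 0.2512.

ζ = 0.251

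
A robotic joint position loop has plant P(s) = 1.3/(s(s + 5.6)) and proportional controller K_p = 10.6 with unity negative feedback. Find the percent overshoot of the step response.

2.71%

The closed-loop denominator s² + 5.6s + 13.78 gives ω_n = √13.78 = 3.712 and ζ = 5.6/(2ω_n) = 0.7543.
%OS = 100·exp(−πζ/√(1−ζ²)) = 100·exp(−π·0.7543/√0.4311) = 2.71%.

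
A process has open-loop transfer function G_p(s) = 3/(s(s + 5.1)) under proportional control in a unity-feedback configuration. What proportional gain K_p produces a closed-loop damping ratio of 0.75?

K_p = 3.85

Closed-loop characteristic equation: s² + 5.1s + K_p·3 = 0.
So ω_n = √(3K_p) and 2ζω_n = 5.1, giving ζ = 5.1/(2√(3K_p)).
Setting ζ = 0.75: √(3K_p) = 5.1/(2·0.75) = 3.4, so K_p = 11.56/3 = 3.85.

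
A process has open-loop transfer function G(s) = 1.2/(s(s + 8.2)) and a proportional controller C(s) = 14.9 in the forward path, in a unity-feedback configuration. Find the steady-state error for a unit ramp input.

The loop has one pole at the origin (type 1). Velocity error constant K_v = lim_{s→0} s·C(s)G(s) = 14.9·1.2/8.2 = 2.18.
Steady-state error to a unit ramp: e_ss = 1/K_v = 0.459.

0.459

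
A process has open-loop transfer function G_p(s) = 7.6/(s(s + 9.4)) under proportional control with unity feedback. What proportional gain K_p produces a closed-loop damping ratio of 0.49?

K_p = 12.1

Closed-loop characteristic equation: s² + 9.4s + K_p·7.6 = 0.
So ω_n = √(7.6K_p) and 2ζω_n = 9.4, giving ζ = 9.4/(2√(7.6K_p)).
Setting ζ = 0.49: √(7.6K_p) = 9.4/(2·0.49) = 9.592, so K_p = 92/7.6 = 12.1.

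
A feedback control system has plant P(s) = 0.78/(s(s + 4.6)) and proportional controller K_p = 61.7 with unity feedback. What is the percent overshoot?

33.2%

From 1 + K_pP(s) = 0: s² + 4.6s + 48.13 = 0 ⇒ ω_n = 6.937, ζ = 0.3315.
%OS = 100·exp(−πζ/√(1−ζ²)) = 100·exp(−π·0.3315/√0.8901) = 33.2%.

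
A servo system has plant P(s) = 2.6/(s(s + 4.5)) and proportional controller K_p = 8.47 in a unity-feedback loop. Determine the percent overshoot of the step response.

18%

The closed-loop denominator s² + 4.5s + 22.02 gives ω_n = √22.02 = 4.693 and ζ = 4.5/(2ω_n) = 0.4795.
%OS = 100·exp(−πζ/√(1−ζ²)) = 100·exp(−π·0.4795/√0.7701) = 18%.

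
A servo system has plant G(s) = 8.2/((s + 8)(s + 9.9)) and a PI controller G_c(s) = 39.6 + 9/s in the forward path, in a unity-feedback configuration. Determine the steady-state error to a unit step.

0

The open loop G_c(s)G(s) has a pole at the origin (type 1), so the static position error constant is infinite and e_ss = 1/(1+∞) = 0.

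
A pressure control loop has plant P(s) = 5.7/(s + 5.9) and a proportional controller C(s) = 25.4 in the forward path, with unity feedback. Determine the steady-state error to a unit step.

The loop is type 0. Static position error constant K_pos = C(0)·P(0) = 25.4·0.9661 = 24.54.
Steady-state error to a unit step: e_ss = 1/(1+K_pos) = 1/25.54 = 0.0392.

0.0392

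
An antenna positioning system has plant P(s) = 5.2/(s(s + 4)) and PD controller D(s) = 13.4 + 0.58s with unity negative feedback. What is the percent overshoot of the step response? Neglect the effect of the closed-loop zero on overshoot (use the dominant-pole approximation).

23.3%

Forward path: (13.4 + 0.58s)·5.2/(s(s+4)). The closed-loop characteristic equation is s² + (4 + 5.2·0.58)s + 5.2·13.4 = 0.
That is s² + 7.016s + 69.68 = 0, so ω_n = 8.347 rad/s and ζ = 7.016/(2·8.347) = 0.4202.
%OS = 100·exp(−πζ/√(1−ζ²)) = 23.3%.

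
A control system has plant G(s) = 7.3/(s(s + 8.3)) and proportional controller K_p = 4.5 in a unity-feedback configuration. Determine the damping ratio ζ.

ζ = 0.724

1 + K_p·G(s) = 0 gives s² + 8.3s + 32.85 = 0.
So ω_n² = 32.85 ⇒ ω_n = 5.731 rad/s, and ζ = 8.3/(2ω_n) = 0.724.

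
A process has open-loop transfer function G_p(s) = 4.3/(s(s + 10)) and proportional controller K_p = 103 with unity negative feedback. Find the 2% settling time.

From 1 + K_pG_p(s) = 0: s² + 10s + 442.9 = 0 ⇒ ω_n = 21.05, ζ = 0.2376.
2% settling time T_s ≈ 4/(ζω_n) = 4/5 = 0.8 s.

T_s ≈ 0.8 s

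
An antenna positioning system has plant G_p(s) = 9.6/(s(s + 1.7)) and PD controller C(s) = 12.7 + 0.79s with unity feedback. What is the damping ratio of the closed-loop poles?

ζ = 0.42

Forward path: (12.7 + 0.79s)·9.6/(s(s+1.7)). The closed-loop characteristic equation is s² + (1.7 + 9.6·0.79)s + 9.6·12.7 = 0.
That is s² + 9.284s + 121.9 = 0, so ω_n = 11.04 rad/s and ζ = 9.284/(2·11.04) = 0.4204.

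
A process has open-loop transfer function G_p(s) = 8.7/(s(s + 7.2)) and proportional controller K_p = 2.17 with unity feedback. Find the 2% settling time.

T_s ≈ 1.11 s

The closed-loop denominator s² + 7.2s + 18.88 gives ω_n = √18.88 = 4.345 and ζ = 7.2/(2ω_n) = 0.8285.
2% settling time T_s ≈ 4/(ζω_n) = 4/3.6 = 1.11 s.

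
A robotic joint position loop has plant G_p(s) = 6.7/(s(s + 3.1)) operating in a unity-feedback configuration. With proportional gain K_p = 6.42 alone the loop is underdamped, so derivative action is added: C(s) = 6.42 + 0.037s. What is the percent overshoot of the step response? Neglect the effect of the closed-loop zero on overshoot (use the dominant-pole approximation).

Forward path: (6.42 + 0.037s)·6.7/(s(s+3.1)). The closed-loop characteristic equation is s² + (3.1 + 6.7·0.037)s + 6.7·6.42 = 0.
That is s² + 3.348s + 43.01 = 0, so ω_n = 6.559 rad/s and ζ = 3.348/(2·6.559) = 0.2552.
%OS = 100·exp(−πζ/√(1−ζ²)) = 43.6%.

43.6%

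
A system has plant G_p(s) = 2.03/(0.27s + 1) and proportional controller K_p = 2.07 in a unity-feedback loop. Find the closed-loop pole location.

Closed loop: T(s) = K_p·G_p/(1+K_p·G_p) = 4.202/(0.27s + 1 + 4.202), with pole at s = −(1 + 4.202)/0.27 = −19.27.

s = -19.27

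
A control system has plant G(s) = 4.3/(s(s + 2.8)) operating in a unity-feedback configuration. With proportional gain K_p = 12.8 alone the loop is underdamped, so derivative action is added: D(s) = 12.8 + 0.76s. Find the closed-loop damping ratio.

ζ = 0.409

Forward path: (12.8 + 0.76s)·4.3/(s(s+2.8)). The closed-loop characteristic equation is s² + (2.8 + 4.3·0.76)s + 4.3·12.8 = 0.
That is s² + 6.068s + 55.04 = 0, so ω_n = 7.419 rad/s and ζ = 6.068/(2·7.419) = 0.409.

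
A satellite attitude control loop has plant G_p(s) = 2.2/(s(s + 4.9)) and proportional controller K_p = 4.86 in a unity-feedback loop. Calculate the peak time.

Closed-loop characteristic equation: s² + 4.9s + 10.69 = 0, so ω_n = 3.27 rad/s and ζ = 4.9/(2·3.27) = 0.7493.
Damped frequency ω_d = ω_n√(1−ζ²) = 2.166 rad/s, so peak time T_p = π/ω_d = 1.45 s.

T_p = 1.45 s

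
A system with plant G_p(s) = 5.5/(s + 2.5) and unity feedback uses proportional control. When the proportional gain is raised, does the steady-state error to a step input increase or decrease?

decrease

e_ss = 1/(1 + K_p·G_p(0)); a larger K_p raises the denominator, so e_ss decreases.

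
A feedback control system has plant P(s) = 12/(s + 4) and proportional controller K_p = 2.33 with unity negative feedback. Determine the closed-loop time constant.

Closed-loop transfer function: T(s) = K_p·P(s)/(1 + K_p·P(s)) = 27.96/(s + 4 + 27.96) = 27.96/(s + 31.96).
Time constant τ = 1/31.96 = 0.0313 s.

τ = 0.0313 s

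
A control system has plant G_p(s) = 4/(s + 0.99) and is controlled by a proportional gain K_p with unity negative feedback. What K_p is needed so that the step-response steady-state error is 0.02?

The loop is type 0, so e_ss(step) = 1/(1 + K_pos) with K_pos = K_p·G_p(0).
G_p(0) = 4.04. Require 1/(1 + K_p·4.04) = 0.02, so 1 + 4.04·K_p = 50.
K_p = (50 − 1)/4.04 = 12.1.

K_p = 12.1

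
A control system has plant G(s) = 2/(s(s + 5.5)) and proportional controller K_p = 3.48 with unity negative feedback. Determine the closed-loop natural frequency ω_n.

1 + K_p·G(s) = 0 gives s² + 5.5s + 6.96 = 0.
Matching s² + 2ζω_n s + ω_n²: ω_n = √6.96 = 2.638 rad/s and 2ζω_n = 5.5, so ζ = 5.5/(2·2.638) = 1.04.

ω_n = 2.64 rad/s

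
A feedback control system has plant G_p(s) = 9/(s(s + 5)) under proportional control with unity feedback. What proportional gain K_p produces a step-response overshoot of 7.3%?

K_p = 1.69

From %OS = 100·exp(−πζ/√(1−ζ²)) = 7.3%, ζ = −ln(0.073)/√(π²+ln²(0.073)) = 0.6401.
Characteristic equation s² + 5s + 9K_p = 0 gives ζ = 5/(2√(9K_p)).
Setting ζ = 0.6401: √(9K_p) = 5/(2·0.6401) = 3.906, so K_p = 15.25/9 = 1.69.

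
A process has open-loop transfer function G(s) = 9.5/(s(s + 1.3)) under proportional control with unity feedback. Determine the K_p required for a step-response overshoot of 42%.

K_p = 0.628

From %OS = 100·exp(−πζ/√(1−ζ²)) = 42%, ζ = −ln(0.42)/√(π²+ln²(0.42)) = 0.2662.
Characteristic equation s² + 1.3s + 9.5K_p = 0 gives ζ = 1.3/(2√(9.5K_p)).
Setting ζ = 0.2662: √(9.5K_p) = 1.3/(2·0.2662) = 2.442, so K_p = 5.963/9.5 = 0.628.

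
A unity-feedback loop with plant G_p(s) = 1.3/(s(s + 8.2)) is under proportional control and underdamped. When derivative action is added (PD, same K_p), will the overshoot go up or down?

With PD the characteristic equation becomes s² + (a + K·K_d)s + K·K_p = 0; the damping term grows, ζ rises, overshoot falls.

decrease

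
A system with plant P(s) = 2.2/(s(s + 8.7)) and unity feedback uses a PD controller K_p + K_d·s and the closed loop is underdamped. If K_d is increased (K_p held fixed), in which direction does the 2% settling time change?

Characteristic equation s² + (8.7 + 2.2K_d)s + 2.2K_p = 0: raising K_d increases ζω_n = (8.7+2.2K_d)/2 while the loop stays underdamped, so T_s ≈ 4/(ζω_n) decreases.

decrease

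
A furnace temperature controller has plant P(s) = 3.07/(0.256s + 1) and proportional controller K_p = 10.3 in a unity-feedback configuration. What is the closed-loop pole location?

s = -127.4

Closed loop: T(s) = K_p·P/(1+K_p·P) = 31.62/(0.256s + 1 + 31.62), with pole at s = −(1 + 31.62)/0.256 = −127.4.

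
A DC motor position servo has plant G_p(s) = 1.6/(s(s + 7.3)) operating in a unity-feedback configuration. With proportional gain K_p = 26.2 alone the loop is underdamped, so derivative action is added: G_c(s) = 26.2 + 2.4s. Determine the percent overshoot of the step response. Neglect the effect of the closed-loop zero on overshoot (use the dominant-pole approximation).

Forward path: (26.2 + 2.4s)·1.6/(s(s+7.3)). The closed-loop characteristic equation is s² + (7.3 + 1.6·2.4)s + 1.6·26.2 = 0.
That is s² + 11.14s + 41.92 = 0, so ω_n = 6.475 rad/s and ζ = 11.14/(2·6.475) = 0.8603.
%OS = 100·exp(−πζ/√(1−ζ²)) = 0.498%.

0.498%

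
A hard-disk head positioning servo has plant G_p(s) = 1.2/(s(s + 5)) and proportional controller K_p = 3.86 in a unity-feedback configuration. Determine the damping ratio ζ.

ζ = 1.16

With unity feedback the closed-loop characteristic equation is s² + 5s + 3.86·1.2 = s² + 5s + 4.632 = 0.
So ω_n² = 4.632 ⇒ ω_n = 2.152 rad/s, and ζ = 5/(2ω_n) = 1.16.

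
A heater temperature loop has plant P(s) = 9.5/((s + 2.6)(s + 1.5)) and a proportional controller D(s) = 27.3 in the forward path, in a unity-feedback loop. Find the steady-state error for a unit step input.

The loop is type 0. Static position error constant K_pos = D(0)·P(0) = 27.3·2.436 = 66.5.
Steady-state error to a unit step: e_ss = 1/(1+K_pos) = 1/67.5 = 0.0148.

0.0148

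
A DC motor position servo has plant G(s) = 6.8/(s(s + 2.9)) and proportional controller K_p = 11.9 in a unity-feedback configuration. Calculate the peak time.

T_p = 0.354 s

The closed-loop denominator s² + 2.9s + 80.92 gives ω_n = √80.92 = 8.996 and ζ = 2.9/(2ω_n) = 0.1612.
Damped frequency ω_d = ω_n√(1−ζ²) = 8.878 rad/s, so peak time T_p = π/ω_d = 0.354 s.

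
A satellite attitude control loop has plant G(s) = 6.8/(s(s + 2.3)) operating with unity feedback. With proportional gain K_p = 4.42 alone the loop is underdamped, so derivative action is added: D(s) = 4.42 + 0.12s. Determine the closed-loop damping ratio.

ζ = 0.284

Forward path: (4.42 + 0.12s)·6.8/(s(s+2.3)). The closed-loop characteristic equation is s² + (2.3 + 6.8·0.12)s + 6.8·4.42 = 0.
That is s² + 3.116s + 30.06 = 0, so ω_n = 5.482 rad/s and ζ = 3.116/(2·5.482) = 0.2842.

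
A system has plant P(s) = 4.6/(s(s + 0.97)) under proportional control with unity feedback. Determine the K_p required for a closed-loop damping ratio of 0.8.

Closed-loop characteristic equation: s² + 0.97s + K_p·4.6 = 0.
So ω_n = √(4.6K_p) and 2ζω_n = 0.97, giving ζ = 0.97/(2√(4.6K_p)).
Setting ζ = 0.8: √(4.6K_p) = 0.97/(2·0.8) = 0.6062, so K_p = 0.3675/4.6 = 0.0799.

K_p = 0.0799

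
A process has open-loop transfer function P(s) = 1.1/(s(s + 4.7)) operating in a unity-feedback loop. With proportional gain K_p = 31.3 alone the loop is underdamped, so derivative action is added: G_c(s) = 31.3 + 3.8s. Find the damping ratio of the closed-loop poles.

Forward path: (31.3 + 3.8s)·1.1/(s(s+4.7)). The closed-loop characteristic equation is s² + (4.7 + 1.1·3.8)s + 1.1·31.3 = 0.
That is s² + 8.88s + 34.43 = 0, so ω_n = 5.868 rad/s and ζ = 8.88/(2·5.868) = 0.7567.

ζ = 0.757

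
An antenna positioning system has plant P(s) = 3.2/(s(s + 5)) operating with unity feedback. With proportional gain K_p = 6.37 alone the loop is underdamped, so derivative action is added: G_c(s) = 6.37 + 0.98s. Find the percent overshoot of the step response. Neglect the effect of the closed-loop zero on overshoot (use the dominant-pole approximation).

0.147%

Forward path: (6.37 + 0.98s)·3.2/(s(s+5)). The closed-loop characteristic equation is s² + (5 + 3.2·0.98)s + 3.2·6.37 = 0.
That is s² + 8.136s + 20.38 = 0, so ω_n = 4.515 rad/s and ζ = 8.136/(2·4.515) = 0.901.
%OS = 100·exp(−πζ/√(1−ζ²)) = 0.147%.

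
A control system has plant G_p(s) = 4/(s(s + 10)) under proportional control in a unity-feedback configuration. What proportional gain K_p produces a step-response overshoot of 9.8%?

K_p = 17.7

From %OS = 100·exp(−πζ/√(1−ζ²)) = 9.8%, ζ = −ln(0.098)/√(π²+ln²(0.098)) = 0.5945.
Characteristic equation s² + 10s + 4K_p = 0 gives ζ = 10/(2√(4K_p)).
Setting ζ = 0.5945: √(4K_p) = 10/(2·0.5945) = 8.41, so K_p = 70.73/4 = 17.7.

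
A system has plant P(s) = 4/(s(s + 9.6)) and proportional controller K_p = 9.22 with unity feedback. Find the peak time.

The closed-loop denominator s² + 9.6s + 36.88 gives ω_n = √36.88 = 6.073 and ζ = 9.6/(2ω_n) = 0.7904.
Damped frequency ω_d = ω_n√(1−ζ²) = 3.72 rad/s, so peak time T_p = π/ω_d = 0.844 s.

T_p = 0.844 s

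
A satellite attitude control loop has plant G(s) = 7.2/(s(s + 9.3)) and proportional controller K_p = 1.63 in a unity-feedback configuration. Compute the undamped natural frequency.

With unity feedback the closed-loop characteristic equation is s² + 9.3s + 1.63·7.2 = s² + 9.3s + 11.74 = 0.
So ω_n² = 11.74 ⇒ ω_n = 3.426 rad/s, and ζ = 9.3/(2ω_n) = 1.36.

ω_n = 3.43 rad/s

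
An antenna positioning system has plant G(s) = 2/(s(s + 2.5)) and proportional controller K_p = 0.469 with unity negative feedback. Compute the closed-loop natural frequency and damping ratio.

1 + K_p·G(s) = 0 gives s² + 2.5s + 0.938 = 0.
Matching s² + 2ζω_n s + ω_n²: ω_n = √0.938 = 0.9685 rad/s and 2ζω_n = 2.5, so ζ = 2.5/(2·0.9685) = 1.29.

ω_n = 0.969 rad/s, ζ = 1.29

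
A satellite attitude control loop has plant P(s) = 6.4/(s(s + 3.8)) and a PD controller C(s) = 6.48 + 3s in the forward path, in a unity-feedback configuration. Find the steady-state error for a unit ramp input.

The loop has one pole at the origin (type 1). Velocity error constant K_v = lim_{s→0} s·C(s)P(s) = 6.48·6.4/3.8 = 10.91.
Steady-state error to a unit ramp: e_ss = 1/K_v = 0.0916.

0.0916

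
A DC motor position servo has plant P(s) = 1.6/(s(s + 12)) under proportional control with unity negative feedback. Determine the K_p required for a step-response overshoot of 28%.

From %OS = 100·exp(−πζ/√(1−ζ²)) = 28%, ζ = −ln(0.28)/√(π²+ln²(0.28)) = 0.3755.
Characteristic equation s² + 12s + 1.6K_p = 0 gives ζ = 12/(2√(1.6K_p)).
Setting ζ = 0.3755: √(1.6K_p) = 12/(2·0.3755) = 15.98, so K_p = 255.3/1.6 = 160.

K_p = 160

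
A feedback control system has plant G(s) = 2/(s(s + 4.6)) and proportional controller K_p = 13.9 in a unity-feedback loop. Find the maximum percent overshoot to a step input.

Closed-loop characteristic equation: s² + 4.6s + 27.8 = 0, so ω_n = 5.273 rad/s and ζ = 4.6/(2·5.273) = 0.4362.
%OS = 100·exp(−πζ/√(1−ζ²)) = 100·exp(−π·0.4362/√0.8097) = 21.8%.

21.8%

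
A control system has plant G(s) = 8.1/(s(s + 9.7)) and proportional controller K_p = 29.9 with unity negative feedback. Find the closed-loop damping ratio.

ζ = 0.312

With unity feedback the closed-loop characteristic equation is s² + 9.7s + 29.9·8.1 = s² + 9.7s + 242.2 = 0.
So ω_n² = 242.2 ⇒ ω_n = 15.56 rad/s, and ζ = 9.7/(2ω_n) = 0.312.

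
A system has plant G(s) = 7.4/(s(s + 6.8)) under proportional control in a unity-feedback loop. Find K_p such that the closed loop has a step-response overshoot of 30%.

From %OS = 100·exp(−πζ/√(1−ζ²)) = 30%, ζ = −ln(0.3)/√(π²+ln²(0.3)) = 0.3579.
Characteristic equation s² + 6.8s + 7.4K_p = 0 gives ζ = 6.8/(2√(7.4K_p)).
Setting ζ = 0.3579: √(7.4K_p) = 6.8/(2·0.3579) = 9.501, so K_p = 90.27/7.4 = 12.2.

K_p = 12.2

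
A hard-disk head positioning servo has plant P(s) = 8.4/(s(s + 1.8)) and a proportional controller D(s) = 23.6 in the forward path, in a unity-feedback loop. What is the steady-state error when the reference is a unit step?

0

The open loop D(s)P(s) has a pole at the origin (type 1), so the static position error constant is infinite and e_ss = 1/(1+∞) = 0.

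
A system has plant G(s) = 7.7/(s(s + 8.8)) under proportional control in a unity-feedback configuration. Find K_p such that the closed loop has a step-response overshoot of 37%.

From %OS = 100·exp(−πζ/√(1−ζ²)) = 37%, ζ = −ln(0.37)/√(π²+ln²(0.37)) = 0.3017.
Characteristic equation s² + 8.8s + 7.7K_p = 0 gives ζ = 8.8/(2√(7.7K_p)).
Setting ζ = 0.3017: √(7.7K_p) = 8.8/(2·0.3017) = 14.58, so K_p = 212.7/7.7 = 27.6.

K_p = 27.6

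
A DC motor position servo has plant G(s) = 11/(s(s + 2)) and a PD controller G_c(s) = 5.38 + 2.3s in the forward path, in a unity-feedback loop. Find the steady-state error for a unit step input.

The open loop G_c(s)G(s) has a pole at the origin (type 1), so the static position error constant is infinite and e_ss = 1/(1+∞) = 0.

0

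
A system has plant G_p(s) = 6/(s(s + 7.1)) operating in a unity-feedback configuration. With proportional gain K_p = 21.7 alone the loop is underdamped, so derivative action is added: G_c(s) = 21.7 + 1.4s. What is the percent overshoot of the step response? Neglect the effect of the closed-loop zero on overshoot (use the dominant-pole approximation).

Forward path: (21.7 + 1.4s)·6/(s(s+7.1)). The closed-loop characteristic equation is s² + (7.1 + 6·1.4)s + 6·21.7 = 0.
That is s² + 15.5s + 130.2 = 0, so ω_n = 11.41 rad/s and ζ = 15.5/(2·11.41) = 0.6792.
%OS = 100·exp(−πζ/√(1−ζ²)) = 5.46%.

5.46%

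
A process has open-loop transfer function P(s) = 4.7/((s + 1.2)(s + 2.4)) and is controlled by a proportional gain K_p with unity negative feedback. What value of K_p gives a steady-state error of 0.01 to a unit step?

K_p = 60.7

Steady-state error for a unit step on this type-0 loop is 1/(1 + K_p·P(0)).
P(0) = 1.632. Require 1/(1 + K_p·1.632) = 0.01, so 1 + 1.632·K_p = 100.
K_p = (100 − 1)/1.632 = 60.7.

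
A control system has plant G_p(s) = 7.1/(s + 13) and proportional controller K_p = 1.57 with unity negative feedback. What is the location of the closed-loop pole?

Closed-loop transfer function: T(s) = K_p·G_p(s)/(1 + K_p·G_p(s)) = 11.15/(s + 13 + 11.15) = 11.15/(s + 24.15).
The closed-loop pole is at s = −24.15.

s = -24.15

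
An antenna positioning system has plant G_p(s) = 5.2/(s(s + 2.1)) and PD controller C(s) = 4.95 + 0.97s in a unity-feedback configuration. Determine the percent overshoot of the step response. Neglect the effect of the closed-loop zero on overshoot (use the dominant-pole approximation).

Forward path: (4.95 + 0.97s)·5.2/(s(s+2.1)). The closed-loop characteristic equation is s² + (2.1 + 5.2·0.97)s + 5.2·4.95 = 0.
That is s² + 7.144s + 25.74 = 0, so ω_n = 5.073 rad/s and ζ = 7.144/(2·5.073) = 0.7041.
%OS = 100·exp(−πζ/√(1−ζ²)) = 4.44%.

4.44%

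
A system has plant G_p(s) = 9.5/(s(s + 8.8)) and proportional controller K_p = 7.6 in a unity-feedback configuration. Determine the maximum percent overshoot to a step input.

The closed-loop denominator s² + 8.8s + 72.2 gives ω_n = √72.2 = 8.497 and ζ = 8.8/(2ω_n) = 0.5178.
%OS = 100·exp(−πζ/√(1−ζ²)) = 100·exp(−π·0.5178/√0.7319) = 14.9%.

14.9%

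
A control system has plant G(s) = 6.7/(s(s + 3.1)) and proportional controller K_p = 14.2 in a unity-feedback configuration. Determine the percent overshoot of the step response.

60.3%

Closed-loop characteristic equation: s² + 3.1s + 95.14 = 0, so ω_n = 9.754 rad/s and ζ = 3.1/(2·9.754) = 0.1589.
%OS = 100·exp(−πζ/√(1−ζ²)) = 100·exp(−π·0.1589/√0.9747) = 60.3%.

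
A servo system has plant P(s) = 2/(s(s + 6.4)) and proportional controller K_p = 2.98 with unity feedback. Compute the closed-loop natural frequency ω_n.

The closed-loop denominator is s(s+6.4) + 2.98·2 = s² + 6.4s + 5.96.
Matching s² + 2ζω_n s + ω_n²: ω_n = √5.96 = 2.441 rad/s and 2ζω_n = 6.4, so ζ = 6.4/(2·2.441) = 1.31.

ω_n = 2.44 rad/s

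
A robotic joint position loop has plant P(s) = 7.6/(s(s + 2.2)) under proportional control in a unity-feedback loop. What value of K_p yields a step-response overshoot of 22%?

From %OS = 100·exp(−πζ/√(1−ζ²)) = 22%, ζ = −ln(0.22)/√(π²+ln²(0.22)) = 0.4342.
Characteristic equation s² + 2.2s + 7.6K_p = 0 gives ζ = 2.2/(2√(7.6K_p)).
Setting ζ = 0.4342: √(7.6K_p) = 2.2/(2·0.4342) = 2.534, so K_p = 6.419/7.6 = 0.845.

K_p = 0.845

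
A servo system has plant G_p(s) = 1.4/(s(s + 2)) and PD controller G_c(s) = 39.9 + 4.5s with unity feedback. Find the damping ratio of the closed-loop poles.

Forward path: (39.9 + 4.5s)·1.4/(s(s+2)). The closed-loop characteristic equation is s² + (2 + 1.4·4.5)s + 1.4·39.9 = 0.
That is s² + 8.3s + 55.86 = 0, so ω_n = 7.474 rad/s and ζ = 8.3/(2·7.474) = 0.5553.

ζ = 0.555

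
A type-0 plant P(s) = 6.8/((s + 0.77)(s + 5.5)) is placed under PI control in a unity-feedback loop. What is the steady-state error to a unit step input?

0

The PI controller's integrator makes the forward path type 1, so e_ss to a step is zero.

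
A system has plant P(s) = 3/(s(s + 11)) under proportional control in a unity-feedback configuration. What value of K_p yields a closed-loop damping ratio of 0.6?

K_p = 28

Closed-loop characteristic equation: s² + 11s + K_p·3 = 0.
So ω_n = √(3K_p) and 2ζω_n = 11, giving ζ = 11/(2√(3K_p)).
Setting ζ = 0.6: √(3K_p) = 11/(2·0.6) = 9.167, so K_p = 84.03/3 = 28.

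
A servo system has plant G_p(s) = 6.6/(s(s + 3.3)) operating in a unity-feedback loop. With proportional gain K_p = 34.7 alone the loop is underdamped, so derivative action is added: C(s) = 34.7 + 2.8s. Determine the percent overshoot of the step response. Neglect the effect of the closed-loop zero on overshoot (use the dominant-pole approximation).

Forward path: (34.7 + 2.8s)·6.6/(s(s+3.3)). The closed-loop characteristic equation is s² + (3.3 + 6.6·2.8)s + 6.6·34.7 = 0.
That is s² + 21.78s + 229 = 0, so ω_n = 15.13 rad/s and ζ = 21.78/(2·15.13) = 0.7196.
%OS = 100·exp(−πζ/√(1−ζ²)) = 3.86%.

3.86%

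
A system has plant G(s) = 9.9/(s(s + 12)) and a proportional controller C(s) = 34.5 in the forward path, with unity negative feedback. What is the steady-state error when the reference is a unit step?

The open loop C(s)G(s) has a pole at the origin (type 1), so the static position error constant is infinite and e_ss = 1/(1+∞) = 0.

0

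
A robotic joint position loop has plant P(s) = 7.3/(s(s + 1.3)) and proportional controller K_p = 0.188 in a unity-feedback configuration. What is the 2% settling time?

From 1 + K_pP(s) = 0: s² + 1.3s + 1.372 = 0 ⇒ ω_n = 1.171, ζ = 0.5548.
2% settling time T_s ≈ 4/(ζω_n) = 4/0.65 = 6.15 s.

T_s ≈ 6.15 s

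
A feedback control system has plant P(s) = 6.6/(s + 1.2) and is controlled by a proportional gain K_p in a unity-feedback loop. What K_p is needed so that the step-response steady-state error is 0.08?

K_p = 2.09

The loop is type 0, so e_ss(step) = 1/(1 + K_pos) with K_pos = K_p·P(0).
P(0) = 5.5. Require 1/(1 + K_p·5.5) = 0.08, so 1 + 5.5·K_p = 12.5.
K_p = (12.5 − 1)/5.5 = 2.09.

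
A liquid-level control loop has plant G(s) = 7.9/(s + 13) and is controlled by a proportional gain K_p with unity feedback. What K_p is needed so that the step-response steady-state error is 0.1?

K_p = 14.8

For a type-0 loop with proportional control, e_ss = 1/(1 + K_p·G(0)).
G(0) = 0.6077. Require 1/(1 + K_p·0.6077) = 0.1, so 1 + 0.6077·K_p = 10.
K_p = (10 − 1)/0.6077 = 14.8.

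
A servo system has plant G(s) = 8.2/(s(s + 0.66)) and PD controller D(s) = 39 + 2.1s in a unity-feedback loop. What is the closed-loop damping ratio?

Forward path: (39 + 2.1s)·8.2/(s(s+0.66)). The closed-loop characteristic equation is s² + (0.66 + 8.2·2.1)s + 8.2·39 = 0.
That is s² + 17.88s + 319.8 = 0, so ω_n = 17.88 rad/s and ζ = 17.88/(2·17.88) = 0.4999.

ζ = 0.5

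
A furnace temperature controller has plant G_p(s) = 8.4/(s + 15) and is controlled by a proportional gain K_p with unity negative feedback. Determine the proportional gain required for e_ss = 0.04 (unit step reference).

Steady-state error for a unit step on this type-0 loop is 1/(1 + K_p·G_p(0)).
G_p(0) = 0.56. Require 1/(1 + K_p·0.56) = 0.04, so 1 + 0.56·K_p = 25.
K_p = (25 − 1)/0.56 = 42.9.

K_p = 42.9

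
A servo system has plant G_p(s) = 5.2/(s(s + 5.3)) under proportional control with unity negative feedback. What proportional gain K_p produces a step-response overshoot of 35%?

K_p = 13.4

From %OS = 100·exp(−πζ/√(1−ζ²)) = 35%, ζ = −ln(0.35)/√(π²+ln²(0.35)) = 0.3169.
Characteristic equation s² + 5.3s + 5.2K_p = 0 gives ζ = 5.3/(2√(5.2K_p)).
Setting ζ = 0.3169: √(5.2K_p) = 5.3/(2·0.3169) = 8.361, so K_p = 69.91/5.2 = 13.4.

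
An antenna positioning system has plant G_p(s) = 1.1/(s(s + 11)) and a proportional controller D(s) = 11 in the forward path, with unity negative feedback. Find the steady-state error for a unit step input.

0

The open loop D(s)G_p(s) has a pole at the origin (type 1), so the static position error constant is infinite and e_ss = 1/(1+∞) = 0.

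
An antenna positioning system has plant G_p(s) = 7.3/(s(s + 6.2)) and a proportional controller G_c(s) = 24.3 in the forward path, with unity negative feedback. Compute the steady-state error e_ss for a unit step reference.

0

The open loop G_c(s)G_p(s) has a pole at the origin (type 1), so the static position error constant is infinite and e_ss = 1/(1+∞) = 0.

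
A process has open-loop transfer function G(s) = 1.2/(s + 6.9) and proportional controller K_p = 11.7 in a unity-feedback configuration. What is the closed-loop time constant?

Closed-loop transfer function: T(s) = K_p·G(s)/(1 + K_p·G(s)) = 14.04/(s + 6.9 + 14.04) = 14.04/(s + 20.94).
Time constant τ = 1/20.94 = 0.0478 s.

τ = 0.0478 s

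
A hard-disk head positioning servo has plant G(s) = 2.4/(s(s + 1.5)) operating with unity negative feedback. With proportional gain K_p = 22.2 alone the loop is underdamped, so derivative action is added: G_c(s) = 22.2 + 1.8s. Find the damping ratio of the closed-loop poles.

Forward path: (22.2 + 1.8s)·2.4/(s(s+1.5)). The closed-loop characteristic equation is s² + (1.5 + 2.4·1.8)s + 2.4·22.2 = 0.
That is s² + 5.82s + 53.28 = 0, so ω_n = 7.299 rad/s and ζ = 5.82/(2·7.299) = 0.3987.

ζ = 0.399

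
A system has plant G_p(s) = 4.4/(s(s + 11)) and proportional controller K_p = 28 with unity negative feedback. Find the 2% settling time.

Closed-loop characteristic equation: s² + 11s + 123.2 = 0, so ω_n = 11.1 rad/s and ζ = 11/(2·11.1) = 0.4955.
2% settling time T_s ≈ 4/(ζω_n) = 4/5.5 = 0.727 s.

T_s ≈ 0.727 s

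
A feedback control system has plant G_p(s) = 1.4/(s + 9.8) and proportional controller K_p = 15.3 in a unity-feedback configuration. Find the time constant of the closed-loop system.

τ = 0.032 s

Closed-loop transfer function: T(s) = K_p·G_p(s)/(1 + K_p·G_p(s)) = 21.42/(s + 9.8 + 21.42) = 21.42/(s + 31.22).
Time constant τ = 1/31.22 = 0.032 s.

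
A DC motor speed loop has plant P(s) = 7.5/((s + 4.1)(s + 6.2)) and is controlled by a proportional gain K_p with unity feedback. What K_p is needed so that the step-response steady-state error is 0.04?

K_p = 81.3

Steady-state error for a unit step on this type-0 loop is 1/(1 + K_p·P(0)).
P(0) = 0.295. Require 1/(1 + K_p·0.295) = 0.04, so 1 + 0.295·K_p = 25.
K_p = (25 − 1)/0.295 = 81.3.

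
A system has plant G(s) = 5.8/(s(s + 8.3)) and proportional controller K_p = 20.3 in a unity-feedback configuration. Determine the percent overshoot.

27.2%

Closed-loop characteristic equation: s² + 8.3s + 117.7 = 0, so ω_n = 10.85 rad/s and ζ = 8.3/(2·10.85) = 0.3825.
%OS = 100·exp(−πζ/√(1−ζ²)) = 100·exp(−π·0.3825/√0.8537) = 27.2%.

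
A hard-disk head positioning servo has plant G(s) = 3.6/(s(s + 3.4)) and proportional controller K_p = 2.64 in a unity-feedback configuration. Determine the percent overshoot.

12.5%

The closed-loop denominator s² + 3.4s + 9.504 gives ω_n = √9.504 = 3.083 and ζ = 3.4/(2ω_n) = 0.5514.
%OS = 100·exp(−πζ/√(1−ζ²)) = 100·exp(−π·0.5514/√0.6959) = 12.5%.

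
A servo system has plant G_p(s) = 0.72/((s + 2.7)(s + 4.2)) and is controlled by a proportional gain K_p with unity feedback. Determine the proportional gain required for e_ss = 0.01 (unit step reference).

For a type-0 loop with proportional control, e_ss = 1/(1 + K_p·G_p(0)).
G_p(0) = 0.06349. Require 1/(1 + K_p·0.06349) = 0.01, so 1 + 0.06349·K_p = 100.
K_p = (100 − 1)/0.06349 = 1560.

K_p = 1560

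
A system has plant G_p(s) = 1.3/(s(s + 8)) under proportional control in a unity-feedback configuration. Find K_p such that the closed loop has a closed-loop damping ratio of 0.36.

Closed-loop characteristic equation: s² + 8s + K_p·1.3 = 0.
So ω_n = √(1.3K_p) and 2ζω_n = 8, giving ζ = 8/(2√(1.3K_p)).
Setting ζ = 0.36: √(1.3K_p) = 8/(2·0.36) = 11.11, so K_p = 123.5/1.3 = 95.

K_p = 95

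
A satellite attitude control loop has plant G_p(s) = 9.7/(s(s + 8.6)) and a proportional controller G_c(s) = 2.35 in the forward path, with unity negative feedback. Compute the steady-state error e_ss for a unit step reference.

0

The open loop G_c(s)G_p(s) has a pole at the origin (type 1), so the static position error constant is infinite and e_ss = 1/(1+∞) = 0.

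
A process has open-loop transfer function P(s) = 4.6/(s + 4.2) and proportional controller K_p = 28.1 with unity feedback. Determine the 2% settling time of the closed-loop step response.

T_s ≈ 0.03 s

Closed-loop transfer function: T(s) = K_p·P(s)/(1 + K_p·P(s)) = 129.3/(s + 4.2 + 129.3) = 129.3/(s + 133.5).
Time constant τ = 1/133.5 = 0.007493 s, so the 2% settling time is about 4τ = 0.03 s.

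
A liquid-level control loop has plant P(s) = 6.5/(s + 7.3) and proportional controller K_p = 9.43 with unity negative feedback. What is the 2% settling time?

T_s ≈ 0.0583 s

Closed-loop transfer function: T(s) = K_p·P(s)/(1 + K_p·P(s)) = 61.3/(s + 7.3 + 61.3) = 61.3/(s + 68.59).
Time constant τ = 1/68.59 = 0.01458 s, so the 2% settling time is about 4τ = 0.0583 s.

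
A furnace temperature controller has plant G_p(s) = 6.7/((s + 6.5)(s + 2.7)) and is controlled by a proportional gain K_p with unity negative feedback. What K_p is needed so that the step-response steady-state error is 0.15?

K_p = 14.8

For a type-0 loop with proportional control, e_ss = 1/(1 + K_p·G_p(0)).
G_p(0) = 0.3818. Require 1/(1 + K_p·0.3818) = 0.15, so 1 + 0.3818·K_p = 6.667.
K_p = (6.667 − 1)/0.3818 = 14.8.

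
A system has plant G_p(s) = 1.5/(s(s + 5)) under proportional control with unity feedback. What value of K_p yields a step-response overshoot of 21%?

From %OS = 100·exp(−πζ/√(1−ζ²)) = 21%, ζ = −ln(0.21)/√(π²+ln²(0.21)) = 0.4449.
Characteristic equation s² + 5s + 1.5K_p = 0 gives ζ = 5/(2√(1.5K_p)).
Setting ζ = 0.4449: √(1.5K_p) = 5/(2·0.4449) = 5.619, so K_p = 31.58/1.5 = 21.1.

K_p = 21.1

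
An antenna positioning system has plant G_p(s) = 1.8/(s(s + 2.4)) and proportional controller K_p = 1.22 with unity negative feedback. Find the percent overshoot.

1.31%

Closed-loop characteristic equation: s² + 2.4s + 2.196 = 0, so ω_n = 1.482 rad/s and ζ = 2.4/(2·1.482) = 0.8098.
%OS = 100·exp(−πζ/√(1−ζ²)) = 100·exp(−π·0.8098/√0.3443) = 1.31%.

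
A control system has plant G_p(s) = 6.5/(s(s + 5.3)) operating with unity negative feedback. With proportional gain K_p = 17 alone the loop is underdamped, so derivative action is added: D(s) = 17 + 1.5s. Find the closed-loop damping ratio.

Forward path: (17 + 1.5s)·6.5/(s(s+5.3)). The closed-loop characteristic equation is s² + (5.3 + 6.5·1.5)s + 6.5·17 = 0.
That is s² + 15.05s + 110.5 = 0, so ω_n = 10.51 rad/s and ζ = 15.05/(2·10.51) = 0.7159.

ζ = 0.716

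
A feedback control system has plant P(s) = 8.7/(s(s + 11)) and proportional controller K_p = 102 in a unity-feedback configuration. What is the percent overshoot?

The closed-loop denominator s² + 11s + 887.4 gives ω_n = √887.4 = 29.79 and ζ = 11/(2ω_n) = 0.1846.
%OS = 100·exp(−πζ/√(1−ζ²)) = 100·exp(−π·0.1846/√0.9659) = 55.4%.

55.4%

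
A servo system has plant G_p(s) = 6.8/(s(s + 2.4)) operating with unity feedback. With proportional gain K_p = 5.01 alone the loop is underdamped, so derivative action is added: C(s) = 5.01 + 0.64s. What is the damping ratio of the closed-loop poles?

Forward path: (5.01 + 0.64s)·6.8/(s(s+2.4)). The closed-loop characteristic equation is s² + (2.4 + 6.8·0.64)s + 6.8·5.01 = 0.
That is s² + 6.752s + 34.07 = 0, so ω_n = 5.837 rad/s and ζ = 6.752/(2·5.837) = 0.5784.

ζ = 0.578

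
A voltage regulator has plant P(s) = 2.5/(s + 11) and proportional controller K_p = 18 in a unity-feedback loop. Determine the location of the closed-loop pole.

Closed-loop transfer function: T(s) = K_p·P(s)/(1 + K_p·P(s)) = 45/(s + 11 + 45) = 45/(s + 56).
The closed-loop pole is at s = −56.

s = -56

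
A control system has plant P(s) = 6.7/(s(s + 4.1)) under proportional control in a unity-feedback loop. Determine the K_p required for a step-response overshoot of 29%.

K_p = 4.67

From %OS = 100·exp(−πζ/√(1−ζ²)) = 29%, ζ = −ln(0.29)/√(π²+ln²(0.29)) = 0.3666.
Characteristic equation s² + 4.1s + 6.7K_p = 0 gives ζ = 4.1/(2√(6.7K_p)).
Setting ζ = 0.3666: √(6.7K_p) = 4.1/(2·0.3666) = 5.592, so K_p = 31.27/6.7 = 4.67.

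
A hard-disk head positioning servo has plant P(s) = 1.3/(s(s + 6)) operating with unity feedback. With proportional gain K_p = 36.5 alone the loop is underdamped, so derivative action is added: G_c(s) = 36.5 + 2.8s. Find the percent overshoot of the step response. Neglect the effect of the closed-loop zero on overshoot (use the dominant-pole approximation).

Forward path: (36.5 + 2.8s)·1.3/(s(s+6)). The closed-loop characteristic equation is s² + (6 + 1.3·2.8)s + 1.3·36.5 = 0.
That is s² + 9.64s + 47.45 = 0, so ω_n = 6.888 rad/s and ζ = 9.64/(2·6.888) = 0.6997.
%OS = 100·exp(−πζ/√(1−ζ²)) = 4.61%.

4.61%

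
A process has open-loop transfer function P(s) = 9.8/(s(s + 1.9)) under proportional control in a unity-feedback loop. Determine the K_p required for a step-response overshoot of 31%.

From %OS = 100·exp(−πζ/√(1−ζ²)) = 31%, ζ = −ln(0.31)/√(π²+ln²(0.31)) = 0.3493.
Characteristic equation s² + 1.9s + 9.8K_p = 0 gives ζ = 1.9/(2√(9.8K_p)).
Setting ζ = 0.3493: √(9.8K_p) = 1.9/(2·0.3493) = 2.72, so K_p = 7.396/9.8 = 0.755.

K_p = 0.755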